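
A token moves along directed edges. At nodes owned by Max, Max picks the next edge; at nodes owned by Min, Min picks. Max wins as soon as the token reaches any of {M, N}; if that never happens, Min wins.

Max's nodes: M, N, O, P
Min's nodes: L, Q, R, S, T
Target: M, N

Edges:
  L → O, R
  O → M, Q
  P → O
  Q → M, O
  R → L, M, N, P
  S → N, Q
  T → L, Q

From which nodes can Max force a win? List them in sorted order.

M, N, O, P, Q, S

A0 = {M, N}
A1: add {O} — O (Max) has O→M.
A2: add {P, Q} — P (Max) has P→O; Q (Min): all of {M, O} already in.
A3: add {S} — S (Min): all of {N, Q} already in.
A4 = A3; e.g. L (Min) can still go to R. Fixed point.
Max's winning region = {M, N, O, P, Q, S}.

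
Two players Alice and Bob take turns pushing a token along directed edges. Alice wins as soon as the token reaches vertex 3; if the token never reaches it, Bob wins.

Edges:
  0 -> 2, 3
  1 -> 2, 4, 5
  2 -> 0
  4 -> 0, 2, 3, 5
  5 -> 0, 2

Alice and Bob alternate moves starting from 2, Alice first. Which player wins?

Track states (vertex, player-to-move).
A0 = {(3,Alice), (3,Bob)}
A1: add {(0,Alice), (4,Alice)}.
A2: add {(2,Bob)}.
A3: add {(1,Alice), (5,Alice)}.
A4 = A3; e.g. (0,Bob) stays out. (2,Alice) never enters ⇒ Bob avoids the target.

Bob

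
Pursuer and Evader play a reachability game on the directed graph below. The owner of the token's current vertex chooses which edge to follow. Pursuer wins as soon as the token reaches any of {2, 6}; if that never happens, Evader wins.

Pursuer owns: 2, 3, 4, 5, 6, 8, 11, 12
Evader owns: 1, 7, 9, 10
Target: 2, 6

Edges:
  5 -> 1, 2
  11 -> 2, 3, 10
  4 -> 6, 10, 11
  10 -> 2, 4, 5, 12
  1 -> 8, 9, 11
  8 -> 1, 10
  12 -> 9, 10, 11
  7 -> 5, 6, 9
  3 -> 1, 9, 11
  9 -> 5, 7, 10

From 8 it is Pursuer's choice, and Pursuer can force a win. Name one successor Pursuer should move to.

10

A0 = {2, 6}
A1: add {4, 5, 11} — 4 (Pursuer) has 4→6; 5 (Pursuer) has 5→2; 11 (Pursuer) has 11→2.
A2: add {3, 12} — 3 (Pursuer) has 3→11; 12 (Pursuer) has 12→11.
A3: add {10} — 10 (Evader): all of {2, 4, 5, 12} already in.
A4: add {8} — 8 (Pursuer) has 8→10.
A5 = A4; e.g. 1 (Evader) can still go to 9. Fixed point.
From 8, successor 10 is in the attractor (rank 3); the other successor 1 is not.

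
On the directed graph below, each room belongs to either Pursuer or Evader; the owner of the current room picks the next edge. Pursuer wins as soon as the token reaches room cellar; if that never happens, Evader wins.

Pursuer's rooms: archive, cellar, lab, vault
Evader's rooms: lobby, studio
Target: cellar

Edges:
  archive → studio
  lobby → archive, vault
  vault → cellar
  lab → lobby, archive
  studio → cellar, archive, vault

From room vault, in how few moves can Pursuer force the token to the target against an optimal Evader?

1

A0 = {cellar}
A1: add {vault} — vault (Pursuer) has vault→cellar.
A2 = A1; e.g. lobby (Evader) can still go to archive. Fixed point.
vault enters the attractor at level 1, so Pursuer can force the target in 1 move from there.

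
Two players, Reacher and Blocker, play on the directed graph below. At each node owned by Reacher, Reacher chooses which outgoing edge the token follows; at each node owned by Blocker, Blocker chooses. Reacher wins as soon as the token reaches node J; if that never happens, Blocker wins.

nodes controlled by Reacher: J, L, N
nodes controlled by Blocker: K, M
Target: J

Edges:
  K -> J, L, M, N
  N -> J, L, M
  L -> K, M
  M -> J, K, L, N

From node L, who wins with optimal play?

A0 = {J}
A1: add {N} — N (Reacher) has N→J.
A2 = A1; e.g. K (Blocker) can still go to L. Fixed point.
L never enters the attractor, so Blocker can avoid the target forever.

Blocker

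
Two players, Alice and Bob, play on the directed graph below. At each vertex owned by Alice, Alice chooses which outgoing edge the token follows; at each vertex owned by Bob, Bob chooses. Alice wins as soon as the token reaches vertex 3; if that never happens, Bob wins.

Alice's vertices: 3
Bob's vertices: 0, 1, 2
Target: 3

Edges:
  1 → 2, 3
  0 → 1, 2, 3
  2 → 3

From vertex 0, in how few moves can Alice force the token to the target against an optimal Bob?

A0 = {3}
A1: add {2} — 2 (Bob): all of {3} already in.
A2: add {1} — 1 (Bob): all of {2, 3} already in.
A3: add {0} — 0 (Bob): all of {1, 2, 3} already in.
A3 = all vertices. Fixed point.
0 enters the attractor at level 3, so Alice can force the target in 3 moves from there.

3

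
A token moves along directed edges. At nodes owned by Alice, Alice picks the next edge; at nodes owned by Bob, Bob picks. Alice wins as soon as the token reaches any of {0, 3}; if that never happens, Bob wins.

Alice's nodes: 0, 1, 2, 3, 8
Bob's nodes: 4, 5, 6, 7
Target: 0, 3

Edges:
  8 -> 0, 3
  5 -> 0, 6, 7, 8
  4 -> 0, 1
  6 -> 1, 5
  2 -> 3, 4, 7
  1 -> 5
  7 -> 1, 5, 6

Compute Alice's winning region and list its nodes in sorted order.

A0 = {0, 3}
A1: add {2, 8} — 2 (Alice) has 2→3; 8 (Alice) has 8→0.
A2 = A1; e.g. 1 (Alice) has no edge into A1. Fixed point.
Alice's winning region = {0, 2, 3, 8}.

0, 2, 3, 8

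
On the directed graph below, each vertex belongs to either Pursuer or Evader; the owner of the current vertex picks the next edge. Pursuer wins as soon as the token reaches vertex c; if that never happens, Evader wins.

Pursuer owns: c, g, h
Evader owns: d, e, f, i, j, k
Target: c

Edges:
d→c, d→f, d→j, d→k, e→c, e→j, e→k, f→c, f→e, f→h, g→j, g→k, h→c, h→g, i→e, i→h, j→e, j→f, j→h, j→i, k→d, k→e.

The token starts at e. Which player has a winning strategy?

A0 = {c}
A1: add {h} — h (Pursuer) has h→c.
A2 = A1; e.g. d (Evader) can still go to f. Fixed point.
e never enters the attractor, so Evader can avoid the target forever.

Evader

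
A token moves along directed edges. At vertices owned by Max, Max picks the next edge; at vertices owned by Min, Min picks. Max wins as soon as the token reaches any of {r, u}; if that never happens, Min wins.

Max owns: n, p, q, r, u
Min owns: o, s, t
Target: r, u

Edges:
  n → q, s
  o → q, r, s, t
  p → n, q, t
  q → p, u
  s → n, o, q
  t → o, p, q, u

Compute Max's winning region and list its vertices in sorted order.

A0 = {r, u}
A1: add {q} — q (Max) has q→u.
A2: add {n, p} — n (Max) has n→q; p (Max) has p→q.
A3 = A2; e.g. o (Min) can still go to s. Fixed point.
Max's winning region = {n, p, q, r, u}.

n, p, q, r, u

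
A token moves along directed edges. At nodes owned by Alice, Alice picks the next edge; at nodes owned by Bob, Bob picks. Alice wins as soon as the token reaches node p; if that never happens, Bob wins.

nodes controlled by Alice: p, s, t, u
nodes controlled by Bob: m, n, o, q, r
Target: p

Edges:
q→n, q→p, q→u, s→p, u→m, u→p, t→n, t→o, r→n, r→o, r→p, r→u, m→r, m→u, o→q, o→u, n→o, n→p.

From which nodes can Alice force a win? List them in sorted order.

p, s, u

A0 = {p}
A1: add {s, u} — s (Alice) has s→p; u (Alice) has u→p.
A2 = A1; e.g. m (Bob) can still go to r. Fixed point.
Alice's winning region = {p, s, u}.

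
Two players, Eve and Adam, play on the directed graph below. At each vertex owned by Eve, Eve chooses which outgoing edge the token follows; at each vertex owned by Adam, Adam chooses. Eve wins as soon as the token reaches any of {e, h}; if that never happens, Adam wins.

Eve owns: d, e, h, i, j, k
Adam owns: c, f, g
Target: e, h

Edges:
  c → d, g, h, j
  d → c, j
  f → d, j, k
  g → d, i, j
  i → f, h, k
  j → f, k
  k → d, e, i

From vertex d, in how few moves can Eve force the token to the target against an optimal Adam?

3

A0 = {e, h}
A1: add {i, k} — i (Eve) has i→h; k (Eve) has k→e.
A2: add {j} — j (Eve) has j→k.
A3: add {d} — d (Eve) has d→j.
d enters the attractor at level 3, so Eve can force the target in 3 moves from there.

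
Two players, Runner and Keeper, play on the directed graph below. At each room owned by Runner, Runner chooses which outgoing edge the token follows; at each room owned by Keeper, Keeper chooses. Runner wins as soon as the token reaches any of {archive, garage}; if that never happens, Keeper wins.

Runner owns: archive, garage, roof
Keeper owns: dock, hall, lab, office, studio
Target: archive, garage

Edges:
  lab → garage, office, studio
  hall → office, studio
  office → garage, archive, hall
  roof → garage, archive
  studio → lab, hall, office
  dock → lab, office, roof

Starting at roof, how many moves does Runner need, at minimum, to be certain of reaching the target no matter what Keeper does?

A0 = {archive, garage}
A1: add {roof} — roof (Runner) has roof→garage.
A2 = A1; e.g. lab (Keeper) can still go to office. Fixed point.
roof enters the attractor at level 1, so Runner can force the target in 1 move from there.

1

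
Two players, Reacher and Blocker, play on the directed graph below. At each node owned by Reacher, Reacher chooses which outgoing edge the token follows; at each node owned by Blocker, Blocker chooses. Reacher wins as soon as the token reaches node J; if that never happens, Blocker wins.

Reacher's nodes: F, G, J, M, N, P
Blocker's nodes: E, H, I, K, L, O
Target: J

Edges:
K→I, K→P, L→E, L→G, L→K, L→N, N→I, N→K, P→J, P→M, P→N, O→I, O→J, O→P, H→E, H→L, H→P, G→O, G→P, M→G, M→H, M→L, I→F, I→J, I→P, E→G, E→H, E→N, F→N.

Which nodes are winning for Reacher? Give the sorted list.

G, J, M, P

A0 = {J}
A1: add {P} — P (Reacher) has P→J.
A2: add {G} — G (Reacher) has G→P.
A3: add {M} — M (Reacher) has M→G.
A4 = A3; e.g. E (Blocker) can still go to H. Fixed point.
Reacher's winning region = {G, J, M, P}.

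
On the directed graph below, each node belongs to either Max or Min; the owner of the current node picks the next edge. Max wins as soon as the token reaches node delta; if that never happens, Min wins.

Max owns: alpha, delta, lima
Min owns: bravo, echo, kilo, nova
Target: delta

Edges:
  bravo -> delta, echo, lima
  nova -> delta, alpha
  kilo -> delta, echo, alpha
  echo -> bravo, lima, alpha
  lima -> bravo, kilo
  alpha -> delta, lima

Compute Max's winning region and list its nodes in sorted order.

A0 = {delta}
A1: add {alpha} — alpha (Max) has alpha→delta.
A2: add {nova} — nova (Min): all of {delta, alpha} already in.
A3 = A2; e.g. bravo (Min) can still go to echo. Fixed point.
Max's winning region = {alpha, delta, nova}.

alpha, delta, nova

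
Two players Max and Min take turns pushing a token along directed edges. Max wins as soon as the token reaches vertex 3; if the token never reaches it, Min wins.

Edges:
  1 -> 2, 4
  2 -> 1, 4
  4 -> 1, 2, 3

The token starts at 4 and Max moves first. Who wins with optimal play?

Max

Track states (vertex, player-to-move).
A0 = {(3,Max), (3,Min)}
A1: add {(4,Max)}.
(4,Max) ∈ A1 ⇒ Max forces the target.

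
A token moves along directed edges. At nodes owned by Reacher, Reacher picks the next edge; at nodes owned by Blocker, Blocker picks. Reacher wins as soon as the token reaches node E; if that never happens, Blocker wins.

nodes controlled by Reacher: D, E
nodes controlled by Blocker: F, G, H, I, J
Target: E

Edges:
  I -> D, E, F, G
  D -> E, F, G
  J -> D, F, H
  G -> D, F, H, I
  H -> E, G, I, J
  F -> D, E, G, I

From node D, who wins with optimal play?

Reacher

A0 = {E}
A1: add {D} — D (Reacher) has D→E.
A2 = A1; e.g. F (Blocker) can still go to G. Fixed point.
D ∈ A1, so Reacher can force the target.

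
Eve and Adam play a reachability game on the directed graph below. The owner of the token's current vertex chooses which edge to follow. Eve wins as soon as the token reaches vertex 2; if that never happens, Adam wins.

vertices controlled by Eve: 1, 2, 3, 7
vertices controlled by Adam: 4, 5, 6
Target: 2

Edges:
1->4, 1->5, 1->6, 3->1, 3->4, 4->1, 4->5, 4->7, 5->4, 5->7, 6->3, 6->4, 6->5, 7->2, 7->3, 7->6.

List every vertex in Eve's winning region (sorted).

A0 = {2}
A1: add {7} — 7 (Eve) has 7→2.
A2 = A1; e.g. 1 (Eve) has no edge into A1. Fixed point.
Eve's winning region = {2, 7}.

2, 7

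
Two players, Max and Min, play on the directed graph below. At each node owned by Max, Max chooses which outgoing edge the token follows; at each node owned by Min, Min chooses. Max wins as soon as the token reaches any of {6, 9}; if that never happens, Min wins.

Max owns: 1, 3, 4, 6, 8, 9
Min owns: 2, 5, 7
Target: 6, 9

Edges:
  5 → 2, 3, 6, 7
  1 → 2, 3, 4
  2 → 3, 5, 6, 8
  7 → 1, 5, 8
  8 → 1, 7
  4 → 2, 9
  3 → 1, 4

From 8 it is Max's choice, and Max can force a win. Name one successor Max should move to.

1

A0 = {6, 9}
A1: add {4} — 4 (Max) has 4→9.
A2: add {1, 3} — 1 (Max) has 1→4; 3 (Max) has 3→4.
A3: add {8} — 8 (Max) has 8→1.
A4 = A3; e.g. 2 (Min) can still go to 5. Fixed point.
From 8, successor 1 is in the attractor (rank 2); the other successor 7 is not.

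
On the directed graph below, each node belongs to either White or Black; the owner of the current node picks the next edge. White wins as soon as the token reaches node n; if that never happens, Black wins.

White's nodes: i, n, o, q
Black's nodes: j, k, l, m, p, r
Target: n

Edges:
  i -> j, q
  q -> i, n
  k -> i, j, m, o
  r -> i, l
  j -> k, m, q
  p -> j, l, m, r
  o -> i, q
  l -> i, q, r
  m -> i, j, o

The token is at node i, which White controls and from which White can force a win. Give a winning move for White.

q

A0 = {n}
A1: add {q} — q (White) has q→n.
A2: add {i, o} — i (White) has i→q; o (White) has o→q.
A3 = A2; e.g. j (Black) can still go to k. Fixed point.
From i, successor q is in the attractor (rank 1); the other successor j is not.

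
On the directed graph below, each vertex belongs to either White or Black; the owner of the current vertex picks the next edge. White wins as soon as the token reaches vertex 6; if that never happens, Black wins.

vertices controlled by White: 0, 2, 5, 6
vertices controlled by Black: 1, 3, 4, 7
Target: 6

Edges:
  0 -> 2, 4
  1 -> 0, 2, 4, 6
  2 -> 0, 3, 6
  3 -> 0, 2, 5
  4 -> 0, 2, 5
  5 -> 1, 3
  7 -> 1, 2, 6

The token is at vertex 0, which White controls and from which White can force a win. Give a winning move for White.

A0 = {6}
A1: add {2} — 2 (White) has 2→6.
A2: add {0} — 0 (White) has 0→2.
A3 = A2; e.g. 1 (Black) can still go to 4. Fixed point.
From 0, successor 2 is in the attractor (rank 1); the other successor 4 is not.

2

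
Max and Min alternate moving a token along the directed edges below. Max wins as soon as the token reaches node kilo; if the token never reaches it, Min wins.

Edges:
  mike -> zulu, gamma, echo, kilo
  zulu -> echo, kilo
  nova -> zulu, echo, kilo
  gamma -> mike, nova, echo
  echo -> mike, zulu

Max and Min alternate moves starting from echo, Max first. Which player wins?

Min

Track states (vertex, player-to-move).
A0 = {(kilo,Max), (kilo,Min)}
A1: add {(mike,Max), (zulu,Max), (nova,Max)}.
A2: add {(echo,Min)}.
A3: add {(gamma,Max)}.
A4 = A3; e.g. (mike,Min) stays out. (echo,Max) never enters ⇒ Min avoids the target.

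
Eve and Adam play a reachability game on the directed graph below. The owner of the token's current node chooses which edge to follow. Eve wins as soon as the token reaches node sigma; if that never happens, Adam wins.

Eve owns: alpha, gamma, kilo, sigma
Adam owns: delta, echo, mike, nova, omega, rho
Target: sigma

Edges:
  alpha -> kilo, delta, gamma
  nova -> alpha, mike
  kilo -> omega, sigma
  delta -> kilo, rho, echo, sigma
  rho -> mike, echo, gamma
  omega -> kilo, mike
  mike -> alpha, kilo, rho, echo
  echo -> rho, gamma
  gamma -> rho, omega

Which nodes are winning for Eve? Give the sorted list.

A0 = {sigma}
A1: add {kilo} — kilo (Eve) has kilo→sigma.
A2: add {alpha} — alpha (Eve) has alpha→kilo.
A3 = A2; e.g. nova (Adam) can still go to mike. Fixed point.
Eve's winning region = {alpha, kilo, sigma}.

alpha, kilo, sigma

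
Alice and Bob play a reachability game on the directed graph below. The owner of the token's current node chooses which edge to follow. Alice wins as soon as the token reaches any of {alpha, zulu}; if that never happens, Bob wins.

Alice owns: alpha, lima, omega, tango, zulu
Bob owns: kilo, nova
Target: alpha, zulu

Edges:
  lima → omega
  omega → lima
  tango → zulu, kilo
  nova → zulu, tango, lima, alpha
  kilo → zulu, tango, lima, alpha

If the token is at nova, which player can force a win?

A0 = {alpha, zulu}
A1: add {tango} — tango (Alice) has tango→zulu.
A2 = A1; e.g. omega (Alice) has no edge into A1. Fixed point.
nova never enters the attractor, so Bob can avoid the target forever.

Bob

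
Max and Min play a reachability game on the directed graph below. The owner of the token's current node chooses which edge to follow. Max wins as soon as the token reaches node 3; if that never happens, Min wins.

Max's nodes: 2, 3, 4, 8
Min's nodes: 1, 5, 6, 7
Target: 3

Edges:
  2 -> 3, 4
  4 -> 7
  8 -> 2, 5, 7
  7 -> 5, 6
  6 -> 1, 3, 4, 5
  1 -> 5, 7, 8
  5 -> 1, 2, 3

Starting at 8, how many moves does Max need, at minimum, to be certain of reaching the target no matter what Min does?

2

A0 = {3}
A1: add {2} — 2 (Max) has 2→3.
A2: add {8} — 8 (Max) has 8→2.
A3 = A2; e.g. 1 (Min) can still go to 5. Fixed point.
8 enters the attractor at level 2, so Max can force the target in 2 moves from there.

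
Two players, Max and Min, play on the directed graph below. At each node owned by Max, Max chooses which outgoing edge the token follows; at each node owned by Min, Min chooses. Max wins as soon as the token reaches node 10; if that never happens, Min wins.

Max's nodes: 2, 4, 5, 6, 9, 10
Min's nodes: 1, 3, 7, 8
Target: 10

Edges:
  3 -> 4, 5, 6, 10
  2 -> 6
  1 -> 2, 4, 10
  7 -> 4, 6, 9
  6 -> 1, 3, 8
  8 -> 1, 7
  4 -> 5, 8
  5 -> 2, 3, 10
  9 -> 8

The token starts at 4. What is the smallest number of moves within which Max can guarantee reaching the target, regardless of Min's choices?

A0 = {10}
A1: add {5} — 5 (Max) has 5→10.
A2: add {4} — 4 (Max) has 4→5.
A3 = A2; e.g. 1 (Min) can still go to 2. Fixed point.
4 enters the attractor at level 2, so Max can force the target in 2 moves from there.

2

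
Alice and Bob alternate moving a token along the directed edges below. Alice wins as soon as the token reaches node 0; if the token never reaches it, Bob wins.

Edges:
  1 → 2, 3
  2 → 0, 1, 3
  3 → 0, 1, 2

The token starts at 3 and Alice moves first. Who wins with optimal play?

Track states (vertex, player-to-move).
A0 = {(0,Alice), (0,Bob)}
A1: add {(2,Alice), (3,Alice)}.
(3,Alice) ∈ A1 ⇒ Alice forces the target.

Alice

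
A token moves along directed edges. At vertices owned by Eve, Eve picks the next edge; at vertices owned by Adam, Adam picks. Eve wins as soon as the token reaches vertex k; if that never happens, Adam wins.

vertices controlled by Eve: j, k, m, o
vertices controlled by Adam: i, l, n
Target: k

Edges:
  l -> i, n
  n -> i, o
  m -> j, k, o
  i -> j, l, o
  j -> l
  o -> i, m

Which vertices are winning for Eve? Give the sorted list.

k, m, o

A0 = {k}
A1: add {m} — m (Eve) has m→k.
A2: add {o} — o (Eve) has o→m.
A3 = A2; e.g. i (Adam) can still go to j. Fixed point.
Eve's winning region = {k, m, o}.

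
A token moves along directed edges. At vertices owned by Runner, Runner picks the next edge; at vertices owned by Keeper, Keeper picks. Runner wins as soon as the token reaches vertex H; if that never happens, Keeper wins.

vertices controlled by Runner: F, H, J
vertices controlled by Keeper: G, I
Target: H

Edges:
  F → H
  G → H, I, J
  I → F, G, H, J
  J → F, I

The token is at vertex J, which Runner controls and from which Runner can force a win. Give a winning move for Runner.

F

A0 = {H}
A1: add {F} — F (Runner) has F→H.
A2: add {J} — J (Runner) has J→F.
A3 = A2; e.g. G (Keeper) can still go to I. Fixed point.
From J, successor F is in the attractor (rank 1); the other successor I is not.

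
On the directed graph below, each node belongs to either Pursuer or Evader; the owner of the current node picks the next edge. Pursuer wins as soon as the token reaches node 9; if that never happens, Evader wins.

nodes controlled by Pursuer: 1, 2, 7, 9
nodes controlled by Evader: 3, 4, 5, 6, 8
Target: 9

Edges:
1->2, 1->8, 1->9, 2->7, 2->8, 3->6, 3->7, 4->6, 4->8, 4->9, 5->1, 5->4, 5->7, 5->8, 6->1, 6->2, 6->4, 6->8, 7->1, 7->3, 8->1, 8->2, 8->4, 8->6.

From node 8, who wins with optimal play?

Evader

A0 = {9}
A1: add {1} — 1 (Pursuer) has 1→9.
A2: add {7} — 7 (Pursuer) has 7→1.
A3: add {2} — 2 (Pursuer) has 2→7.
A4 = A3; e.g. 3 (Evader) can still go to 6. Fixed point.
8 never enters the attractor, so Evader can avoid the target forever.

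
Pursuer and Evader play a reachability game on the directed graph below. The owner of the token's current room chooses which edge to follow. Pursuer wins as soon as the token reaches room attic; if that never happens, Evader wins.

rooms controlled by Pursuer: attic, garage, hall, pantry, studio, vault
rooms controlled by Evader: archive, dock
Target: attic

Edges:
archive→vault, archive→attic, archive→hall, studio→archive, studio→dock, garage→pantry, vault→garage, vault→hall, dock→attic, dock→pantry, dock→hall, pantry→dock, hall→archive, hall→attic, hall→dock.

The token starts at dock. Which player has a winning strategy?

A0 = {attic}
A1: add {hall} — hall (Pursuer) has hall→attic.
A2: add {vault} — vault (Pursuer) has vault→hall.
A3: add {archive} — archive (Evader): all of {vault, attic, hall} already in.
A4: add {studio} — studio (Pursuer) has studio→archive.
A5 = A4; e.g. garage (Pursuer) has no edge into A4. Fixed point.
dock never enters the attractor, so Evader can avoid the target forever.

Evader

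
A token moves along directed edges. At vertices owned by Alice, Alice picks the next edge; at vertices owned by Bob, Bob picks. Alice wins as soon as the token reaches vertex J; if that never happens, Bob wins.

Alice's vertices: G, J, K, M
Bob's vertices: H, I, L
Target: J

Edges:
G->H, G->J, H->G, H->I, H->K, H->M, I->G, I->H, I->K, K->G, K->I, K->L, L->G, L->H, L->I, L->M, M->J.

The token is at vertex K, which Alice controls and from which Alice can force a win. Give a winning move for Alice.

G

A0 = {J}
A1: add {G, M} — G (Alice) has G→J; M (Alice) has M→J.
A2: add {K} — K (Alice) has K→G.
A3 = A2; e.g. H (Bob) can still go to I. Fixed point.
From K, successor G is in the attractor (rank 1); the other successors I, L are not.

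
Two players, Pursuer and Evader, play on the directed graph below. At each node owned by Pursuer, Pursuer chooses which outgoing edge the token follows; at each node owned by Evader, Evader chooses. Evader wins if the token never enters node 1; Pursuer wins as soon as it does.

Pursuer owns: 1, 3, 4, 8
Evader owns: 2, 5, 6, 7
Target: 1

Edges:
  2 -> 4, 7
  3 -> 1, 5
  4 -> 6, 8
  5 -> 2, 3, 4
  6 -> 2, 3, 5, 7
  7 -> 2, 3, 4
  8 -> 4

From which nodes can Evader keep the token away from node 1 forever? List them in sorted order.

2, 4, 5, 6, 7, 8

A0 = {1}
A1: add {3} — 3 (Pursuer) has 3→1.
A2 = A1; e.g. 2 (Evader) can still go to 4. Fixed point.
Pursuer's attractor = {1, 3}; Evader avoids the target exactly from the complement.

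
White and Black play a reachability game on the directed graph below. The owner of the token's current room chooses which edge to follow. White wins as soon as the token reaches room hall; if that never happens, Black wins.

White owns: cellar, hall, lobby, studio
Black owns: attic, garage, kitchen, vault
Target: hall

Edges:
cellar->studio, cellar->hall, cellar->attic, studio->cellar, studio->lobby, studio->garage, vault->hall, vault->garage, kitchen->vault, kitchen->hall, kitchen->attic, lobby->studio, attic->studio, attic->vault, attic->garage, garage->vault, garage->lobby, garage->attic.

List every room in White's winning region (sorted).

A0 = {hall}
A1: add {cellar} — cellar (White) has cellar→hall.
A2: add {studio} — studio (White) has studio→cellar.
A3: add {lobby} — lobby (White) has lobby→studio.
A4 = A3; e.g. vault (Black) can still go to garage. Fixed point.
White's winning region = {cellar, hall, lobby, studio}.

cellar, hall, lobby, studio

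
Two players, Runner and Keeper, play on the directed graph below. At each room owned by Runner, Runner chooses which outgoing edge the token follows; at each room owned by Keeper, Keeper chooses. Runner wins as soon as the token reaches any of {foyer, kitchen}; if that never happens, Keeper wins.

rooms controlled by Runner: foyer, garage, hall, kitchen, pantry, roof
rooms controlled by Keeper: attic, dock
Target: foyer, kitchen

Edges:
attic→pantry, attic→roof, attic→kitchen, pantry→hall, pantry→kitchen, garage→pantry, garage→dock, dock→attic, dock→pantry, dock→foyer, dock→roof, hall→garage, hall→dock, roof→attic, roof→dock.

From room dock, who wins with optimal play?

Keeper

A0 = {foyer, kitchen}
A1: add {pantry} — pantry (Runner) has pantry→kitchen.
A2: add {garage} — garage (Runner) has garage→pantry.
A3: add {hall} — hall (Runner) has hall→garage.
A4 = A3; e.g. attic (Keeper) can still go to roof. Fixed point.
dock never enters the attractor, so Keeper can avoid the target forever.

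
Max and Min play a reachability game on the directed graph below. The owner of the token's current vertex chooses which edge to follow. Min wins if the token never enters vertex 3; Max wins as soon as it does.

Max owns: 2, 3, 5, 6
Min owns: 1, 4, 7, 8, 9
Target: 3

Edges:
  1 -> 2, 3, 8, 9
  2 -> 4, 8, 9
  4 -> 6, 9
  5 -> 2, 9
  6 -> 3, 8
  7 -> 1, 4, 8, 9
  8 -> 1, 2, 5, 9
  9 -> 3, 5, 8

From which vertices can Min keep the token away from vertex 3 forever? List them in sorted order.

A0 = {3}
A1: add {6} — 6 (Max) has 6→3.
A2 = A1; e.g. 1 (Min) can still go to 2. Fixed point.
Max's attractor = {3, 6}; Min avoids the target exactly from the complement.

1, 2, 4, 5, 7, 8, 9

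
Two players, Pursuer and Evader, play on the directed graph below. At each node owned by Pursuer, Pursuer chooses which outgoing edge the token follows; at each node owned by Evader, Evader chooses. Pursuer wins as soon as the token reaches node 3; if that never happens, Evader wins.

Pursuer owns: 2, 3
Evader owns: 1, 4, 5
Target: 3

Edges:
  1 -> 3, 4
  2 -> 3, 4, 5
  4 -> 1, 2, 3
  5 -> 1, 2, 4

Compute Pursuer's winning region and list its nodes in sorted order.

2, 3

A0 = {3}
A1: add {2} — 2 (Pursuer) has 2→3.
A2 = A1; e.g. 1 (Evader) can still go to 4. Fixed point.
Pursuer's winning region = {2, 3}.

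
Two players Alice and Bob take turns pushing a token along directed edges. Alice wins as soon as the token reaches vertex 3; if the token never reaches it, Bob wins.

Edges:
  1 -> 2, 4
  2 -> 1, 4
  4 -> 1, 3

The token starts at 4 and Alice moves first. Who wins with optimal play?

Track states (vertex, player-to-move).
A0 = {(3,Alice), (3,Bob)}
A1: add {(4,Alice)}.
(4,Alice) ∈ A1 ⇒ Alice forces the target.

Alice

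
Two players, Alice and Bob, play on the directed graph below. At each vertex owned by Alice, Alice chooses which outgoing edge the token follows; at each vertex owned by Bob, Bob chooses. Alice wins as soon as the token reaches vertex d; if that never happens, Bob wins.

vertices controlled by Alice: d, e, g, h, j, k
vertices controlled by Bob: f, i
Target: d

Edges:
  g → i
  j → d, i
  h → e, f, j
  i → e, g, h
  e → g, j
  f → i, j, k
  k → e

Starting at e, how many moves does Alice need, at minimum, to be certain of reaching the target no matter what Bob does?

2

A0 = {d}
A1: add {j} — j (Alice) has j→d.
A2: add {e, h} — e (Alice) has e→j; h (Alice) has h→j.
e enters the attractor at level 2, so Alice can force the target in 2 moves from there.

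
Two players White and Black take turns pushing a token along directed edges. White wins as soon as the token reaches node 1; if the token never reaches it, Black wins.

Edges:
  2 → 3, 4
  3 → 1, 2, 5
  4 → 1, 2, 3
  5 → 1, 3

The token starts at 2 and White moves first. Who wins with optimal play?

Track states (vertex, player-to-move).
A0 = {(1,White), (1,Black)}
A1: add {(3,White), (4,White), (5,White)}.
A2: add {(2,Black), (5,Black)}.
A3 = A2; e.g. (2,White) stays out. (2,White) never enters ⇒ Black avoids the target.

Black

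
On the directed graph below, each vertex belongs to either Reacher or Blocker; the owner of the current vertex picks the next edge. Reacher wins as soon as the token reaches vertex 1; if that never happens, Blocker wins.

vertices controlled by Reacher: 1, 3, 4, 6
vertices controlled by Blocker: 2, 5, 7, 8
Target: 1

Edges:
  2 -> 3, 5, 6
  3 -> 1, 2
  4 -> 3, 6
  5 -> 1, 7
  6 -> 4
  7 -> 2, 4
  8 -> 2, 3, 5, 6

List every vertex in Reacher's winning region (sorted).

A0 = {1}
A1: add {3} — 3 (Reacher) has 3→1.
A2: add {4} — 4 (Reacher) has 4→3.
A3: add {6} — 6 (Reacher) has 6→4.
A4 = A3; e.g. 2 (Blocker) can still go to 5. Fixed point.
Reacher's winning region = {1, 3, 4, 6}.

1, 3, 4, 6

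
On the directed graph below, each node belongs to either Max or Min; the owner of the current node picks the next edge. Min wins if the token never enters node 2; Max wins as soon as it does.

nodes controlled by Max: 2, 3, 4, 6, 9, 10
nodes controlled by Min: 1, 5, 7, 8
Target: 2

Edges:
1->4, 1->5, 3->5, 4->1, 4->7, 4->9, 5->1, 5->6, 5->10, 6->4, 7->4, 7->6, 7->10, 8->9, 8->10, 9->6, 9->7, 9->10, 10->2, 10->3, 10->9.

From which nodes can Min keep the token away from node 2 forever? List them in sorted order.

1, 3, 5

A0 = {2}
A1: add {10} — 10 (Max) has 10→2.
A2: add {9} — 9 (Max) has 9→10.
A3: add {4, 8} — 4 (Max) has 4→9; 8 (Min): all of {9, 10} already in.
A4: add {6} — 6 (Max) has 6→4.
A5: add {7} — 7 (Min): all of {4, 6, 10} already in.
A6 = A5; e.g. 1 (Min) can still go to 5. Fixed point.
Max's attractor = {2, 4, 6, 7, 8, 9, 10}; Min avoids the target exactly from the complement.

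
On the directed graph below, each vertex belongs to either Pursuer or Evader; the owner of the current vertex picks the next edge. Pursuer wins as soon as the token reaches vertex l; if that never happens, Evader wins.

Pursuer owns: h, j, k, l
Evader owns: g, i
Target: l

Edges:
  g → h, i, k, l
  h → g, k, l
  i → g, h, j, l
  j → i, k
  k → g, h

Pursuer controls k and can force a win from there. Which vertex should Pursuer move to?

h

A0 = {l}
A1: add {h} — h (Pursuer) has h→l.
A2: add {k} — k (Pursuer) has k→h.
A3: add {j} — j (Pursuer) has j→k.
A4 = A3; e.g. g (Evader) can still go to i. Fixed point.
From k, successor h is in the attractor (rank 1); the other successor g is not.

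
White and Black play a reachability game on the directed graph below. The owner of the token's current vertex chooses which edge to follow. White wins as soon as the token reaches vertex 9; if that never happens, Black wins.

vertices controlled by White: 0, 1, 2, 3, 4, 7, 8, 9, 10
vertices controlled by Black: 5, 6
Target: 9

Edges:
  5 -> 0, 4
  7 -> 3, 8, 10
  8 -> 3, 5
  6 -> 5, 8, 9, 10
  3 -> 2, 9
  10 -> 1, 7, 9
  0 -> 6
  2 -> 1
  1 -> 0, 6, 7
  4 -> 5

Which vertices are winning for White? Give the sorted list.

1, 2, 3, 7, 8, 9, 10

A0 = {9}
A1: add {3, 10} — 3 (White) has 3→9; 10 (White) has 10→9.
A2: add {7, 8} — 7 (White) has 7→3; 8 (White) has 8→3.
A3: add {1} — 1 (White) has 1→7.
A4: add {2} — 2 (White) has 2→1.
A5 = A4; e.g. 0 (White) has no edge into A4. Fixed point.
White's winning region = {1, 2, 3, 7, 8, 9, 10}.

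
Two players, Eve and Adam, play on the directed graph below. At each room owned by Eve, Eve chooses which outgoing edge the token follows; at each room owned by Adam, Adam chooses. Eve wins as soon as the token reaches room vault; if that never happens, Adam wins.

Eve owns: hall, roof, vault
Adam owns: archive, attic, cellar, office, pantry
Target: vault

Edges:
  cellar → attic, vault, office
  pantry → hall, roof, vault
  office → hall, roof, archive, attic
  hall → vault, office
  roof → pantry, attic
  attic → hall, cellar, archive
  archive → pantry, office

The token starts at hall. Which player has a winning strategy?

Eve

A0 = {vault}
A1: add {hall} — hall (Eve) has hall→vault.
A2 = A1; e.g. roof (Eve) has no edge into A1. Fixed point.
hall ∈ A1, so Eve can force the target.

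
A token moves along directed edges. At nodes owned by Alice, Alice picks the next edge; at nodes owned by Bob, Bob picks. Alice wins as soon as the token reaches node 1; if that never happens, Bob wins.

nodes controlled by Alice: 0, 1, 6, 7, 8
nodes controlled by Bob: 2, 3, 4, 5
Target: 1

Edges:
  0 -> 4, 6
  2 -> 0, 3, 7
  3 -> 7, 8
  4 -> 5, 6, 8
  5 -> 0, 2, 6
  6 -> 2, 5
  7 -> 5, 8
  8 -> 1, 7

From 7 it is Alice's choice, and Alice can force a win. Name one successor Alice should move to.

8

A0 = {1}
A1: add {8} — 8 (Alice) has 8→1.
A2: add {7} — 7 (Alice) has 7→8.
A3: add {3} — 3 (Bob): all of {7, 8} already in.
A4 = A3; e.g. 0 (Alice) has no edge into A3. Fixed point.
From 7, successor 8 is in the attractor (rank 1); the other successor 5 is not.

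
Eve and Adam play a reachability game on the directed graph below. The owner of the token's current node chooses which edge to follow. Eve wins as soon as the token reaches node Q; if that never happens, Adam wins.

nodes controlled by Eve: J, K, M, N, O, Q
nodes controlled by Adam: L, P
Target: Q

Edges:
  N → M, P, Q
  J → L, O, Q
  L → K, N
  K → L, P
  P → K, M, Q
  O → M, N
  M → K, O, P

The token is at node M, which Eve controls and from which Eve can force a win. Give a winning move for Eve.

O

A0 = {Q}
A1: add {J, N} — J (Eve) has J→Q; N (Eve) has N→Q.
A2: add {O} — O (Eve) has O→N.
A3: add {M} — M (Eve) has M→O.
A4 = A3; e.g. K (Eve) has no edge into A3. Fixed point.
From M, successor O is in the attractor (rank 2); the other successors K, P are not.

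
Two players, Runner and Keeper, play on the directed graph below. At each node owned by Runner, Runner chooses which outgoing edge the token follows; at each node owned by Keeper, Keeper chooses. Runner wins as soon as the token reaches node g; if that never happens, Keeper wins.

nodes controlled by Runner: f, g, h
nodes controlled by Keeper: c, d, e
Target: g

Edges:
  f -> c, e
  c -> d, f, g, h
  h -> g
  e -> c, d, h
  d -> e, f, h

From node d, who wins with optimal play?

Keeper

A0 = {g}
A1: add {h} — h (Runner) has h→g.
A2 = A1; e.g. c (Keeper) can still go to d. Fixed point.
d never enters the attractor, so Keeper can avoid the target forever.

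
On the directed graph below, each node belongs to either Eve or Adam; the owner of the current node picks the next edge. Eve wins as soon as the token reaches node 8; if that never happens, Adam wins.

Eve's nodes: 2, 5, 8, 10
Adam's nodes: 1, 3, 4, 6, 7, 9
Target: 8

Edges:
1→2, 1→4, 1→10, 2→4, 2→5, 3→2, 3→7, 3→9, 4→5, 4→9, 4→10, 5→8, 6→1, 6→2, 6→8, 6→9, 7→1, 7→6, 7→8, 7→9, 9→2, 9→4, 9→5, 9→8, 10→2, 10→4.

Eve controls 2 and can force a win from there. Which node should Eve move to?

A0 = {8}
A1: add {5} — 5 (Eve) has 5→8.
A2: add {2} — 2 (Eve) has 2→5.
A3: add {10} — 10 (Eve) has 10→2.
A4 = A3; e.g. 1 (Adam) can still go to 4. Fixed point.
From 2, successor 5 is in the attractor (rank 1); the other successor 4 is not.

5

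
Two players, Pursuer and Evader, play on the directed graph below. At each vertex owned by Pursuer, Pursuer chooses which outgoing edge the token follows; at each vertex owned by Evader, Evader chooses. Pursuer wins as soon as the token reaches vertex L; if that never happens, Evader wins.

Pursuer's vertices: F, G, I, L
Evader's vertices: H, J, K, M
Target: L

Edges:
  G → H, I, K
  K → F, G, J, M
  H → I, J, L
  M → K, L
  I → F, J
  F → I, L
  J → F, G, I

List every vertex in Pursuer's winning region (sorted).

F, G, H, I, J, L

A0 = {L}
A1: add {F} — F (Pursuer) has F→L.
A2: add {I} — I (Pursuer) has I→F.
A3: add {G} — G (Pursuer) has G→I.
A4: add {J} — J (Evader): all of {F, G, I} already in.
A5: add {H} — H (Evader): all of {I, J, L} already in.
A6 = A5; e.g. K (Evader) can still go to M. Fixed point.
Pursuer's winning region = {F, G, H, I, J, L}.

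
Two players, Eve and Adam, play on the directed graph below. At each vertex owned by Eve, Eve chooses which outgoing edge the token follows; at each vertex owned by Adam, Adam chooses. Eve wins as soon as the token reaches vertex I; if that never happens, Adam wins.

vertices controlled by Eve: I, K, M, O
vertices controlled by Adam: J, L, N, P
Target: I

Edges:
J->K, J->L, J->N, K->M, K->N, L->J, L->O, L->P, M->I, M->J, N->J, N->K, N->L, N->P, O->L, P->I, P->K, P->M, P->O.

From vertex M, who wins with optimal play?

A0 = {I}
A1: add {M} — M (Eve) has M→I.
M ∈ A1, so Eve can force the target.

Eve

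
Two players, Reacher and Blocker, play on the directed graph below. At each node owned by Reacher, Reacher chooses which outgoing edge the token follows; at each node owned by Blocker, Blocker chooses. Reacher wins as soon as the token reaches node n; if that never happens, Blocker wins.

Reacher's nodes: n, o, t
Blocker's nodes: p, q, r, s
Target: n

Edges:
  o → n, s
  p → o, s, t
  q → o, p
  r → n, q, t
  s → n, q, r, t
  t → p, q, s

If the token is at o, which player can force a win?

Reacher

A0 = {n}
A1: add {o} — o (Reacher) has o→n.
A2 = A1; e.g. p (Blocker) can still go to s. Fixed point.
o ∈ A1, so Reacher can force the target.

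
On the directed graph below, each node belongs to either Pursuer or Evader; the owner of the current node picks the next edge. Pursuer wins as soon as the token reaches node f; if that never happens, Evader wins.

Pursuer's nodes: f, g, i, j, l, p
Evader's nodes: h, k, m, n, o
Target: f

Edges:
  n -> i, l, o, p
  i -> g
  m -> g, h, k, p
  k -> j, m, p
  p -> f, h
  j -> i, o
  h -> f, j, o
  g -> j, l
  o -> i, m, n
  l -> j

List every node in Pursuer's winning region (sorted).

A0 = {f}
A1: add {p} — p (Pursuer) has p→f.
A2 = A1; e.g. g (Pursuer) has no edge into A1. Fixed point.
Pursuer's winning region = {f, p}.

f, p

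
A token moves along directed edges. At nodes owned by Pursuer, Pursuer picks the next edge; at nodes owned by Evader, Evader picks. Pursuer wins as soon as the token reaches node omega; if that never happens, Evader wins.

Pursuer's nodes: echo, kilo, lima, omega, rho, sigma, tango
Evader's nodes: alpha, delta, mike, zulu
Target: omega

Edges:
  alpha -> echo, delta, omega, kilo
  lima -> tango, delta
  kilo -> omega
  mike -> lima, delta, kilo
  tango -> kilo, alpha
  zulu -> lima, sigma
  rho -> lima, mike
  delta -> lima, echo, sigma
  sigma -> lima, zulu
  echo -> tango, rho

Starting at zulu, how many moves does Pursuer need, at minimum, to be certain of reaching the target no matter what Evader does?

5

A0 = {omega}
A1: add {kilo} — kilo (Pursuer) has kilo→omega.
A2: add {tango} — tango (Pursuer) has tango→kilo.
A3: add {echo, lima} — lima (Pursuer) has lima→tango; echo (Pursuer) has echo→tango.
A4: add {rho, sigma} — rho (Pursuer) has rho→lima; sigma (Pursuer) has sigma→lima.
A5: add {delta, zulu} — zulu (Evader): all of {lima, sigma} already in; delta (Evader): all of {lima, echo, sigma} already in.
zulu enters the attractor at level 5, so Pursuer can force the target in 5 moves from there.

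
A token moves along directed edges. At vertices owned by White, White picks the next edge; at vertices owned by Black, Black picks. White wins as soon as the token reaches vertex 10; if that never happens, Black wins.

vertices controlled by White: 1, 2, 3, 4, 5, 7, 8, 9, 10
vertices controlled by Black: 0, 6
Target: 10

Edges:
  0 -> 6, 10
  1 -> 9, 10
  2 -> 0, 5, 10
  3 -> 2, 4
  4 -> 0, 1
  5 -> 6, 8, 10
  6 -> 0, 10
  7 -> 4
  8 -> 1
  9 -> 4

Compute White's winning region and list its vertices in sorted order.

1, 2, 3, 4, 5, 7, 8, 9, 10

A0 = {10}
A1: add {1, 2, 5} — 1 (White) has 1→10; 2 (White) has 2→10; 5 (White) has 5→10.
A2: add {3, 4, 8} — 3 (White) has 3→2; 4 (White) has 4→1; 8 (White) has 8→1.
A3: add {7, 9} — 7 (White) has 7→4; 9 (White) has 9→4.
A4 = A3; e.g. 0 (Black) can still go to 6. Fixed point.
White's winning region = {1, 2, 3, 4, 5, 7, 8, 9, 10}.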